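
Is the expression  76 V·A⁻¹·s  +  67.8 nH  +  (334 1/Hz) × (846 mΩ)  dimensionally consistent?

Dimensions:
  76 V·A⁻¹·s:  V·s·A⁻¹ = J·C⁻¹·s·A⁻¹ = kg·m²·s⁻²·A⁻²
  67.8 nH:  H = V·s·A⁻¹ = kg·m²·s⁻²·A⁻²
  (334 1/Hz) × (846 mΩ):  [s] · [kg·m²·s⁻³·A⁻²] = kg·m²·s⁻²·A⁻²
Every term reduces to kg·m²·s⁻²·A⁻².

Yes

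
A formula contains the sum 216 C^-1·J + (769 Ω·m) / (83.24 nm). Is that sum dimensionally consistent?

No

Expand each in SI base units:
  216 C^-1·J:  J·C⁻¹ = N·m·(s·A)⁻¹ = kg·m²·s⁻³·A⁻¹
  (769 Ω·m) / (83.24 nm):  [kg·m³·s⁻³·A⁻²] / [m] = kg·m²·s⁻³·A⁻²
kg·m²·s⁻³·A⁻¹ ≠ kg·m²·s⁻³·A⁻², so they cannot be added.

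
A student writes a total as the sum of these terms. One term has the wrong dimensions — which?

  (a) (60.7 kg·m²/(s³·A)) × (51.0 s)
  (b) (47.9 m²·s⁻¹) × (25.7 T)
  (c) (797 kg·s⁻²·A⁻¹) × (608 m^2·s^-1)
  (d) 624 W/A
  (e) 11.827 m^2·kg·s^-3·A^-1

Expand each in SI base units:
  (a) [kg·m²·s⁻³·A⁻¹] · [s] = kg·m²·s⁻²·A⁻¹
  (b) [m²·s⁻¹] · [kg·s⁻²·A⁻¹] = kg·m²·s⁻³·A⁻¹
  (c) [kg·s⁻²·A⁻¹] · [m²·s⁻¹] = kg·m²·s⁻³·A⁻¹
  (d) W·A⁻¹ = J·s⁻¹·A⁻¹ = kg·m²·s⁻³·A⁻¹
  (e) kg·m²·s⁻³·A⁻¹
All reduce to kg·m²·s⁻³·A⁻¹ except (a), which is kg·m²·s⁻²·A⁻¹.

(a)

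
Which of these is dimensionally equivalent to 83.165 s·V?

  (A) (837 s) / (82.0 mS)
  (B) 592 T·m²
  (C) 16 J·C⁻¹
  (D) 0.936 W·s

Reference: V·s = J·C⁻¹·s = kg·m²·s⁻²·A⁻¹.
Each option:
  (A) [s] / [kg⁻¹·m⁻²·s³·A²] = kg·m²·s⁻²·A⁻²
  (B) T·m² = Wb·m⁻²·m² = kg·m²·s⁻²·A⁻¹  ← same
  (C) J·C⁻¹ = N·m·(s·A)⁻¹ = kg·m²·s⁻³·A⁻¹
  (D) W·s = J·s⁻¹·s = kg·m²·s⁻²
Only (B) matches kg·m²·s⁻²·A⁻¹.

(B)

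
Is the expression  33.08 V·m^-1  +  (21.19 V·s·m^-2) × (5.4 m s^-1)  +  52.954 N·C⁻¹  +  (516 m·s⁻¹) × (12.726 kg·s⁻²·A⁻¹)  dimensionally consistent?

Yes

In SI base units:
  33.08 V·m^-1:  V·m⁻¹ = J·C⁻¹·m⁻¹ = kg·m·s⁻³·A⁻¹
  (21.19 V·s·m^-2) × (5.4 m s^-1):  [kg·s⁻²·A⁻¹] · [m·s⁻¹] = kg·m·s⁻³·A⁻¹
  52.954 N·C⁻¹:  N·C⁻¹ = kg·m·s⁻²·(s·A)⁻¹ = kg·m·s⁻³·A⁻¹
  (516 m·s⁻¹) × (12.726 kg·s⁻²·A⁻¹):  [m·s⁻¹] · [kg·s⁻²·A⁻¹] = kg·m·s⁻³·A⁻¹
Every term reduces to kg·m·s⁻³·A⁻¹.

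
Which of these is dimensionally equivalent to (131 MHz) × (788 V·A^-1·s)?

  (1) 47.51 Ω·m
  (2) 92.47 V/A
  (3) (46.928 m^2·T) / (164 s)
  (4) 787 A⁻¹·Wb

(2)

Reference: [s⁻¹] · [kg·m²·s⁻²·A⁻²] = kg·m²·s⁻³·A⁻².
Each option:
  (1) Ω·m = V·A⁻¹·m = kg·m³·s⁻³·A⁻²
  (2) V·A⁻¹ = J·C⁻¹·A⁻¹ = kg·m²·s⁻³·A⁻²  ← same
  (3) [kg·m²·s⁻²·A⁻¹] / [s] = kg·m²·s⁻³·A⁻¹
  (4) Wb·A⁻¹ = V·s·A⁻¹ = kg·m²·s⁻²·A⁻²
Only (2) matches kg·m²·s⁻³·A⁻².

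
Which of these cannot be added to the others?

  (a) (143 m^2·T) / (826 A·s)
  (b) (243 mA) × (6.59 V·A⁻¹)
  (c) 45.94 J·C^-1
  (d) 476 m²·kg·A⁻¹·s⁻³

(a)

Expand each in SI base units:
  (a) [kg·m²·s⁻²·A⁻¹] / [s·A] = kg·m²·s⁻³·A⁻²
  (b) [A] · [kg·m²·s⁻³·A⁻²] = kg·m²·s⁻³·A⁻¹
  (c) J·C⁻¹ = N·m·(s·A)⁻¹ = kg·m²·s⁻³·A⁻¹
  (d) kg·m²·s⁻³·A⁻¹
All reduce to kg·m²·s⁻³·A⁻¹ except (a), which is kg·m²·s⁻³·A⁻².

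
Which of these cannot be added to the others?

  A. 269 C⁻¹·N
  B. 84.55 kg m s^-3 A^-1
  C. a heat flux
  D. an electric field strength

C.

Reduce each to base SI dimensions:
  A. N·C⁻¹ = kg·m·s⁻²·(s·A)⁻¹ = kg·m·s⁻³·A⁻¹
  B. kg·m·s⁻³·A⁻¹
  C. [heat flux] = kg·s⁻³
  D. [electric field strength] = kg·m·s⁻³·A⁻¹
All reduce to kg·m·s⁻³·A⁻¹ except C., which is kg·s⁻³.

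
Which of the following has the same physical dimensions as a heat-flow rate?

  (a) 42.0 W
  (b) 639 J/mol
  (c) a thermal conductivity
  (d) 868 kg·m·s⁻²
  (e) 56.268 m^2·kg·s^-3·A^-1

(a)

Reference: [heat-flow rate] = kg·m²·s⁻³.
Each option:
  (a) W = J·s⁻¹ = kg·m²·s⁻³  ← same
  (b) J·mol⁻¹ = N·m·mol⁻¹ = kg·m²·s⁻²·mol⁻¹
  (c) [thermal conductivity] = kg·m·s⁻³·K⁻¹
  (d) kg·m·s⁻²
  (e) kg·m²·s⁻³·A⁻¹
Only (a) matches kg·m²·s⁻³.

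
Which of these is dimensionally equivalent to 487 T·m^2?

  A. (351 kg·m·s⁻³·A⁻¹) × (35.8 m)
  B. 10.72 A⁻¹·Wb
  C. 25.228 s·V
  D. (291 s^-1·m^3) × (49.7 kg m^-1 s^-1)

Reference: T·m² = Wb·m⁻²·m² = kg·m²·s⁻²·A⁻¹.
Each option:
  A. [kg·m·s⁻³·A⁻¹] · [m] = kg·m²·s⁻³·A⁻¹
  B. Wb·A⁻¹ = V·s·A⁻¹ = kg·m²·s⁻²·A⁻²
  C. V·s = J·C⁻¹·s = kg·m²·s⁻²·A⁻¹  ← same
  D. [m³·s⁻¹] · [kg·m⁻¹·s⁻¹] = kg·m²·s⁻²
Only C. matches kg·m²·s⁻²·A⁻¹.

C.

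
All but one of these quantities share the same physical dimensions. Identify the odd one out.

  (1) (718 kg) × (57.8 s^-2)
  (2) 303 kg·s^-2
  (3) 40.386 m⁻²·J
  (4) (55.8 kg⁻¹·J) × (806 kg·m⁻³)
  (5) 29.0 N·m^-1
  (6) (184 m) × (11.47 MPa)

(4)

Dimensions:
  (1) [kg] · [s⁻²] = kg·s⁻²
  (2) kg·s⁻²
  (3) J·m⁻² = N·m·m⁻² = kg·s⁻²
  (4) [m²·s⁻²] · [kg·m⁻³] = kg·m⁻¹·s⁻²
  (5) N·m⁻¹ = kg·m·s⁻²·m⁻¹ = kg·s⁻²
  (6) [m] · [kg·m⁻¹·s⁻²] = kg·s⁻²
All reduce to kg·s⁻² except (4), which is kg·m⁻¹·s⁻².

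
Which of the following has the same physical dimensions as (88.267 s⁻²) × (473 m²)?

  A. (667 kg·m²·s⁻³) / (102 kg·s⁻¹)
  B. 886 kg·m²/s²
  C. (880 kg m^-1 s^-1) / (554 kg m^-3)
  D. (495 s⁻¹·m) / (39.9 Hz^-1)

Reference: [s⁻²] · [m²] = m²·s⁻².
Each option:
  A. [kg·m²·s⁻³] / [kg·s⁻¹] = m²·s⁻²  ← same
  B. kg·m²·s⁻²
  C. [kg·m⁻¹·s⁻¹] / [kg·m⁻³] = m²·s⁻¹
  D. [m·s⁻¹] / [s] = m·s⁻²
Only A. matches m²·s⁻².

A.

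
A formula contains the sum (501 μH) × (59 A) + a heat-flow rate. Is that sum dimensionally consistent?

Reduce each to base SI dimensions:
  (501 μH) × (59 A):  [kg·m²·s⁻²·A⁻²] · [A] = kg·m²·s⁻²·A⁻¹
  a heat-flow rate:  [heat-flow rate] = kg·m²·s⁻³
kg·m²·s⁻²·A⁻¹ ≠ kg·m²·s⁻³, so they cannot be added.

No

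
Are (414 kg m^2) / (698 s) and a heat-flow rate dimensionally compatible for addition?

Work out the base dimensions of each:
  (414 kg m^2) / (698 s):  [kg·m²] / [s] = kg·m²·s⁻¹
  a heat-flow rate:  [heat-flow rate] = kg·m²·s⁻³
kg·m²·s⁻¹ ≠ kg·m²·s⁻³, so they cannot be added.

No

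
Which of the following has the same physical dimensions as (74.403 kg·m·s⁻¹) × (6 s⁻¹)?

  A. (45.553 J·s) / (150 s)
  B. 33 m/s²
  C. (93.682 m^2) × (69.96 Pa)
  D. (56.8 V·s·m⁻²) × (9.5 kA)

C.

Reference: [kg·m·s⁻¹] · [s⁻¹] = kg·m·s⁻².
Each option:
  A. [kg·m²·s⁻¹] / [s] = kg·m²·s⁻²
  B. m·s⁻²
  C. [m²] · [kg·m⁻¹·s⁻²] = kg·m·s⁻²  ← same
  D. [kg·s⁻²·A⁻¹] · [A] = kg·s⁻²
Only C. matches kg·m·s⁻².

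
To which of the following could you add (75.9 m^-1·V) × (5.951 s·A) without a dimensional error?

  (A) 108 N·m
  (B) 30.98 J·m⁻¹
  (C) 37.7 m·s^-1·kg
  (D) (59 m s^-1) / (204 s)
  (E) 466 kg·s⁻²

(B)

Reference: [kg·m·s⁻³·A⁻¹] · [s·A] = kg·m·s⁻².
Each option:
  (A) N·m = kg·m·s⁻²·m = kg·m²·s⁻²
  (B) J·m⁻¹ = N·m·m⁻¹ = kg·m·s⁻²  ← same
  (C) kg·m·s⁻¹
  (D) [m·s⁻¹] / [s] = m·s⁻²
  (E) kg·s⁻²
Only (B) matches kg·m·s⁻².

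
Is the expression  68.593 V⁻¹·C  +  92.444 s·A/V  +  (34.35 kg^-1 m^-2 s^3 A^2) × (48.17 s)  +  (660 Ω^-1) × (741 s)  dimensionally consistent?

Reduce each to base SI dimensions:
  68.593 V⁻¹·C:  C·V⁻¹ = s·A·(J·C⁻¹)⁻¹ = kg⁻¹·m⁻²·s⁴·A²
  92.444 s·A/V:  A·s·V⁻¹ = A·s·(J·C⁻¹)⁻¹ = kg⁻¹·m⁻²·s⁴·A²
  (34.35 kg^-1 m^-2 s^3 A^2) × (48.17 s):  [kg⁻¹·m⁻²·s³·A²] · [s] = kg⁻¹·m⁻²·s⁴·A²
  (660 Ω^-1) × (741 s):  [kg⁻¹·m⁻²·s³·A²] · [s] = kg⁻¹·m⁻²·s⁴·A²
Every term reduces to kg⁻¹·m⁻²·s⁴·A².

Yes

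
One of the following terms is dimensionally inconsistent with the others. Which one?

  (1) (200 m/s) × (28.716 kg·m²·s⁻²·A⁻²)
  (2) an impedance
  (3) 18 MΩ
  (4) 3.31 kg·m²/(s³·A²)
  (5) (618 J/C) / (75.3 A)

(1)

Dimensions:
  (1) [m·s⁻¹] · [kg·m²·s⁻²·A⁻²] = kg·m³·s⁻³·A⁻²
  (2) [impedance] = kg·m²·s⁻³·A⁻²
  (3) Ω = V·A⁻¹ = kg·m²·s⁻³·A⁻²
  (4) kg·m²·s⁻³·A⁻²
  (5) [kg·m²·s⁻³·A⁻¹] / [A] = kg·m²·s⁻³·A⁻²
All reduce to kg·m²·s⁻³·A⁻² except (1), which is kg·m³·s⁻³·A⁻².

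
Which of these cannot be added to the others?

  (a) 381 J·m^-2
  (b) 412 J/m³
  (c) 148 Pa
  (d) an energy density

Reduce each to base SI dimensions:
  (a) J·m⁻² = N·m·m⁻² = kg·s⁻²
  (b) J·m⁻³ = N·m·m⁻³ = kg·m⁻¹·s⁻²
  (c) Pa = N·m⁻² = kg·m⁻¹·s⁻²
  (d) [energy density] = kg·m⁻¹·s⁻²
All reduce to kg·m⁻¹·s⁻² except (a), which is kg·s⁻².

(a)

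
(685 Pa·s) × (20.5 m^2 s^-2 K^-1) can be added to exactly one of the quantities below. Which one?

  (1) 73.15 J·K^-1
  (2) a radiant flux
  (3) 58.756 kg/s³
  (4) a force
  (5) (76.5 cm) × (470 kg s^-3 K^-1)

Reference: [kg·m⁻¹·s⁻¹] · [m²·s⁻²·K⁻¹] = kg·m·s⁻³·K⁻¹.
Each option:
  (1) J·K⁻¹ = N·m·K⁻¹ = kg·m²·s⁻²·K⁻¹
  (2) [radiant flux] = kg·m²·s⁻³
  (3) kg·s⁻³
  (4) [force] = kg·m·s⁻²
  (5) [m] · [kg·s⁻³·K⁻¹] = kg·m·s⁻³·K⁻¹  ← same
Only (5) matches kg·m·s⁻³·K⁻¹.

(5)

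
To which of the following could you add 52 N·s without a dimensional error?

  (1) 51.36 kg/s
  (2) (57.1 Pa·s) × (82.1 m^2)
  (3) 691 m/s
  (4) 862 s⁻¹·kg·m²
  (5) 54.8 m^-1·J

(2)

Reference: N·s = kg·m·s⁻²·s = kg·m·s⁻¹.
Each option:
  (1) kg·s⁻¹
  (2) [kg·m⁻¹·s⁻¹] · [m²] = kg·m·s⁻¹  ← same
  (3) m·s⁻¹
  (4) kg·m²·s⁻¹
  (5) J·m⁻¹ = N·m·m⁻¹ = kg·m·s⁻²
Only (2) matches kg·m·s⁻¹.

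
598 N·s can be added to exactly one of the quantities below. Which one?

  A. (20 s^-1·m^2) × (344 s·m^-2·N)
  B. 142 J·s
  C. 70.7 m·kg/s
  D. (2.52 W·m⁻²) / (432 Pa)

Reference: N·s = kg·m·s⁻²·s = kg·m·s⁻¹.
Each option:
  A. [m²·s⁻¹] · [kg·m⁻¹·s⁻¹] = kg·m·s⁻²
  B. J·s = N·m·s = kg·m²·s⁻¹
  C. kg·m·s⁻¹  ← same
  D. [kg·s⁻³] / [kg·m⁻¹·s⁻²] = m·s⁻¹
Only C. matches kg·m·s⁻¹.

C.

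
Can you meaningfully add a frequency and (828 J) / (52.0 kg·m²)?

No

Work out the base dimensions of each:
  a frequency:  [frequency] = s⁻¹
  (828 J) / (52.0 kg·m²):  [kg·m²·s⁻²] / [kg·m²] = s⁻²
s⁻¹ ≠ s⁻², so they cannot be added.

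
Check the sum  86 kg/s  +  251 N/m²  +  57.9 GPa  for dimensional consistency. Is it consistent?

Reduce each to base SI dimensions:
  86 kg/s:  kg·s⁻¹
  251 N/m²:  N·m⁻² = kg·m·s⁻²·m⁻² = kg·m⁻¹·s⁻²
  57.9 GPa:  Pa = N·m⁻² = kg·m⁻¹·s⁻²
The terms do not share a single dimension (kg·m⁻¹·s⁻² vs kg·s⁻¹).

No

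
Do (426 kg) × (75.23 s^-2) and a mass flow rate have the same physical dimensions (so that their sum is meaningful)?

In SI base units:
  (426 kg) × (75.23 s^-2):  [kg] · [s⁻²] = kg·s⁻²
  a mass flow rate:  [mass flow rate] = kg·s⁻¹
kg·s⁻² ≠ kg·s⁻¹, so they cannot be added.

No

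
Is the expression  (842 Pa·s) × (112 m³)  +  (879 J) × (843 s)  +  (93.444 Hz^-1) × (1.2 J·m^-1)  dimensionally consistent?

No

Work out the base dimensions of each:
  (842 Pa·s) × (112 m³):  [kg·m⁻¹·s⁻¹] · [m³] = kg·m²·s⁻¹
  (879 J) × (843 s):  [kg·m²·s⁻²] · [s] = kg·m²·s⁻¹
  (93.444 Hz^-1) × (1.2 J·m^-1):  [s] · [kg·m·s⁻²] = kg·m·s⁻¹
The terms do not share a single dimension (kg·m²·s⁻¹ vs kg·m·s⁻¹).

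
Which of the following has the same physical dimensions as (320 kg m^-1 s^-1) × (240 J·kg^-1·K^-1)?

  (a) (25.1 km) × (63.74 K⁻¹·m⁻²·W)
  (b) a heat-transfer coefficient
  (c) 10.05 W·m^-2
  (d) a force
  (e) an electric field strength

(a)

Reference: [kg·m⁻¹·s⁻¹] · [m²·s⁻²·K⁻¹] = kg·m·s⁻³·K⁻¹.
Each option:
  (a) [m] · [kg·s⁻³·K⁻¹] = kg·m·s⁻³·K⁻¹  ← same
  (b) [heat-transfer coefficient] = kg·s⁻³·K⁻¹
  (c) W·m⁻² = J·s⁻¹·m⁻² = kg·s⁻³
  (d) [force] = kg·m·s⁻²
  (e) [electric field strength] = kg·m·s⁻³·A⁻¹
Only (a) matches kg·m·s⁻³·K⁻¹.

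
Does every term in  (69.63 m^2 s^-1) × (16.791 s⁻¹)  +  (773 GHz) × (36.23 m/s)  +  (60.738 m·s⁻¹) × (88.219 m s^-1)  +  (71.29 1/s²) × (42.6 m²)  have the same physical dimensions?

No

Expand each in SI base units:
  (69.63 m^2 s^-1) × (16.791 s⁻¹):  [m²·s⁻¹] · [s⁻¹] = m²·s⁻²
  (773 GHz) × (36.23 m/s):  [s⁻¹] · [m·s⁻¹] = m·s⁻²
  (60.738 m·s⁻¹) × (88.219 m s^-1):  [m·s⁻¹] · [m·s⁻¹] = m²·s⁻²
  (71.29 1/s²) × (42.6 m²):  [s⁻²] · [m²] = m²·s⁻²
The terms do not share a single dimension (m²·s⁻² vs m·s⁻²).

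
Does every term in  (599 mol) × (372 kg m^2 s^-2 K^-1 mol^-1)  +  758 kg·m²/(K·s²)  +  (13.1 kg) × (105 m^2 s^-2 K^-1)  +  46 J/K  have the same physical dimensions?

Reduce each to base SI dimensions:
  (599 mol) × (372 kg m^2 s^-2 K^-1 mol^-1):  [mol] · [kg·m²·s⁻²·K⁻¹·mol⁻¹] = kg·m²·s⁻²·K⁻¹
  758 kg·m²/(K·s²):  kg·m²·s⁻²·K⁻¹
  (13.1 kg) × (105 m^2 s^-2 K^-1):  [kg] · [m²·s⁻²·K⁻¹] = kg·m²·s⁻²·K⁻¹
  46 J/K:  J·K⁻¹ = N·m·K⁻¹ = kg·m²·s⁻²·K⁻¹
Every term reduces to kg·m²·s⁻²·K⁻¹.

Yes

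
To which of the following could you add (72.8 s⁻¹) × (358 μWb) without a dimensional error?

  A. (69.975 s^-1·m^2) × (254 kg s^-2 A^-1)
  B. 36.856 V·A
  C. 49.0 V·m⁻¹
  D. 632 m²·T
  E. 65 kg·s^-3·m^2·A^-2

A.

Reference: [s⁻¹] · [kg·m²·s⁻²·A⁻¹] = kg·m²·s⁻³·A⁻¹.
Each option:
  A. [m²·s⁻¹] · [kg·s⁻²·A⁻¹] = kg·m²·s⁻³·A⁻¹  ← same
  B. V·A = J·C⁻¹·A = kg·m²·s⁻³
  C. V·m⁻¹ = J·C⁻¹·m⁻¹ = kg·m·s⁻³·A⁻¹
  D. T·m² = Wb·m⁻²·m² = kg·m²·s⁻²·A⁻¹
  E. kg·m²·s⁻³·A⁻²
Only A. matches kg·m²·s⁻³·A⁻¹.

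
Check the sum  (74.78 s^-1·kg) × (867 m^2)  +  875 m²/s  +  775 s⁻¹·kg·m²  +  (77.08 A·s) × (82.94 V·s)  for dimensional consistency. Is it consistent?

No

Expand each in SI base units:
  (74.78 s^-1·kg) × (867 m^2):  [kg·s⁻¹] · [m²] = kg·m²·s⁻¹
  875 m²/s:  m²·s⁻¹
  775 s⁻¹·kg·m²:  kg·m²·s⁻¹
  (77.08 A·s) × (82.94 V·s):  [s·A] · [kg·m²·s⁻²·A⁻¹] = kg·m²·s⁻¹
The terms do not share a single dimension (kg·m²·s⁻¹ vs m²·s⁻¹).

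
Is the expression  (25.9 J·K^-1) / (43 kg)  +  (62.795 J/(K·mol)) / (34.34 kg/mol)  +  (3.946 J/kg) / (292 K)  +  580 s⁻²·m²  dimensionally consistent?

Dimensions:
  (25.9 J·K^-1) / (43 kg):  [kg·m²·s⁻²·K⁻¹] / [kg] = m²·s⁻²·K⁻¹
  (62.795 J/(K·mol)) / (34.34 kg/mol):  [kg·m²·s⁻²·K⁻¹·mol⁻¹] / [kg·mol⁻¹] = m²·s⁻²·K⁻¹
  (3.946 J/kg) / (292 K):  [m²·s⁻²] / [K] = m²·s⁻²·K⁻¹
  580 s⁻²·m²:  m²·s⁻²
The terms do not share a single dimension (m²·s⁻² vs m²·s⁻²·K⁻¹).

No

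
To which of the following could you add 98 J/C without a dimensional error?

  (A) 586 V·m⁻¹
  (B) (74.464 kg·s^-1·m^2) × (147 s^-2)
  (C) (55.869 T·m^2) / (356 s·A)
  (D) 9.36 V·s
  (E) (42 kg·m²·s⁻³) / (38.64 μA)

(E)

Reference: J·C⁻¹ = N·m·(s·A)⁻¹ = kg·m²·s⁻³·A⁻¹.
Each option:
  (A) V·m⁻¹ = J·C⁻¹·m⁻¹ = kg·m·s⁻³·A⁻¹
  (B) [kg·m²·s⁻¹] · [s⁻²] = kg·m²·s⁻³
  (C) [kg·m²·s⁻²·A⁻¹] / [s·A] = kg·m²·s⁻³·A⁻²
  (D) V·s = J·C⁻¹·s = kg·m²·s⁻²·A⁻¹
  (E) [kg·m²·s⁻³] / [A] = kg·m²·s⁻³·A⁻¹  ← same
Only (E) matches kg·m²·s⁻³·A⁻¹.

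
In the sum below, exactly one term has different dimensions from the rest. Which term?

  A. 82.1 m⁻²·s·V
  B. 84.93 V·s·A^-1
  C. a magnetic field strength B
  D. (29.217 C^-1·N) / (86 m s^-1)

B.

In SI base units:
  A. V·s·m⁻² = J·C⁻¹·s·m⁻² = kg·s⁻²·A⁻¹
  B. V·s·A⁻¹ = J·C⁻¹·s·A⁻¹ = kg·m²·s⁻²·A⁻²
  C. [magnetic field strength B] = kg·s⁻²·A⁻¹
  D. [kg·m·s⁻³·A⁻¹] / [m·s⁻¹] = kg·s⁻²·A⁻¹
All reduce to kg·s⁻²·A⁻¹ except B., which is kg·m²·s⁻²·A⁻².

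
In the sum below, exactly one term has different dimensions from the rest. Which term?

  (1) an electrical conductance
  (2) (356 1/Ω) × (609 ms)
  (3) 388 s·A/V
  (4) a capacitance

(1)

Work out the base dimensions of each:
  (1) [electrical conductance] = kg⁻¹·m⁻²·s³·A²
  (2) [kg⁻¹·m⁻²·s³·A²] · [s] = kg⁻¹·m⁻²·s⁴·A²
  (3) A·s·V⁻¹ = A·s·(J·C⁻¹)⁻¹ = kg⁻¹·m⁻²·s⁴·A²
  (4) [capacitance] = kg⁻¹·m⁻²·s⁴·A²
All reduce to kg⁻¹·m⁻²·s⁴·A² except (1), which is kg⁻¹·m⁻²·s³·A².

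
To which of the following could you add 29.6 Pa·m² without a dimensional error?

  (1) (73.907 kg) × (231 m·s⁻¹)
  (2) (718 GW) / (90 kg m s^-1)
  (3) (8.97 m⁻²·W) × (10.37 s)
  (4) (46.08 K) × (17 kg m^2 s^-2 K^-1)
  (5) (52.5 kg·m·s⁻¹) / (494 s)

Reference: Pa·m² = N·m⁻²·m² = kg·m·s⁻².
Each option:
  (1) [kg] · [m·s⁻¹] = kg·m·s⁻¹
  (2) [kg·m²·s⁻³] / [kg·m·s⁻¹] = m·s⁻²
  (3) [kg·s⁻³] · [s] = kg·s⁻²
  (4) [K] · [kg·m²·s⁻²·K⁻¹] = kg·m²·s⁻²
  (5) [kg·m·s⁻¹] / [s] = kg·m·s⁻²  ← same
Only (5) matches kg·m·s⁻².

(5)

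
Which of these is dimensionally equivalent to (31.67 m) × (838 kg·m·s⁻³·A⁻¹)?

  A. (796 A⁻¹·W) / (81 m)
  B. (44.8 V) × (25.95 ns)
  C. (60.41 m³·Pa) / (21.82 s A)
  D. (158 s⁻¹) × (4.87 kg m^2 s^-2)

C.

Reference: [m] · [kg·m·s⁻³·A⁻¹] = kg·m²·s⁻³·A⁻¹.
Each option:
  A. [kg·m²·s⁻³·A⁻¹] / [m] = kg·m·s⁻³·A⁻¹
  B. [kg·m²·s⁻³·A⁻¹] · [s] = kg·m²·s⁻²·A⁻¹
  C. [kg·m²·s⁻²] / [s·A] = kg·m²·s⁻³·A⁻¹  ← same
  D. [s⁻¹] · [kg·m²·s⁻²] = kg·m²·s⁻³
Only C. matches kg·m²·s⁻³·A⁻¹.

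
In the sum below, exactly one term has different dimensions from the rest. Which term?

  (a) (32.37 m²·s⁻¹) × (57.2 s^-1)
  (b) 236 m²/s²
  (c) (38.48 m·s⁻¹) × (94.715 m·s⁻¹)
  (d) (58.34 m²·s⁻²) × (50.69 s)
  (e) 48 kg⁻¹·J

In SI base units:
  (a) [m²·s⁻¹] · [s⁻¹] = m²·s⁻²
  (b) m²·s⁻²
  (c) [m·s⁻¹] · [m·s⁻¹] = m²·s⁻²
  (d) [m²·s⁻²] · [s] = m²·s⁻¹
  (e) J·kg⁻¹ = N·m·kg⁻¹ = m²·s⁻²
All reduce to m²·s⁻² except (d), which is m²·s⁻¹.

(d)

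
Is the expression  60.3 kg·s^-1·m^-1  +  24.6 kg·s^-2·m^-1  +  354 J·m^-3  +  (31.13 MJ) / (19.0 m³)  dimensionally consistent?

Dimensions:
  60.3 kg·s^-1·m^-1:  kg·m⁻¹·s⁻¹
  24.6 kg·s^-2·m^-1:  kg·m⁻¹·s⁻²
  354 J·m^-3:  J·m⁻³ = N·m·m⁻³ = kg·m⁻¹·s⁻²
  (31.13 MJ) / (19.0 m³):  [kg·m²·s⁻²] / [m³] = kg·m⁻¹·s⁻²
The terms do not share a single dimension (kg·m⁻¹·s⁻² vs kg·m⁻¹·s⁻¹).

No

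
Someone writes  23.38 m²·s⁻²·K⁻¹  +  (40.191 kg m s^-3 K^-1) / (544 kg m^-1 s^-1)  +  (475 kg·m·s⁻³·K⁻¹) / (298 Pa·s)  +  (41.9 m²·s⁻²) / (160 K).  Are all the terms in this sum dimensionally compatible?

Work out the base dimensions of each:
  23.38 m²·s⁻²·K⁻¹:  m²·s⁻²·K⁻¹
  (40.191 kg m s^-3 K^-1) / (544 kg m^-1 s^-1):  [kg·m·s⁻³·K⁻¹] / [kg·m⁻¹·s⁻¹] = m²·s⁻²·K⁻¹
  (475 kg·m·s⁻³·K⁻¹) / (298 Pa·s):  [kg·m·s⁻³·K⁻¹] / [kg·m⁻¹·s⁻¹] = m²·s⁻²·K⁻¹
  (41.9 m²·s⁻²) / (160 K):  [m²·s⁻²] / [K] = m²·s⁻²·K⁻¹
Every term reduces to m²·s⁻²·K⁻¹.

Yes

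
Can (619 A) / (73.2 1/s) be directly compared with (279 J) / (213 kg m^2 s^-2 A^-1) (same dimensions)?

No

In SI base units:
  (619 A) / (73.2 1/s):  [A] / [s⁻¹] = s·A
  (279 J) / (213 kg m^2 s^-2 A^-1):  [kg·m²·s⁻²] / [kg·m²·s⁻²·A⁻¹] = A
s·A ≠ A, so they cannot be added.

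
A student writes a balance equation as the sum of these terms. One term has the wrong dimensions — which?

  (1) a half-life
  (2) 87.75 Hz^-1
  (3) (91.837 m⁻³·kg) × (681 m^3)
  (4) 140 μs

Work out the base dimensions of each:
  (1) [half-life] = s
  (2) Hz⁻¹ = (s⁻¹)⁻¹ = s
  (3) [kg·m⁻³] · [m³] = kg
  (4) s
All reduce to s except (3), which is kg.

(3)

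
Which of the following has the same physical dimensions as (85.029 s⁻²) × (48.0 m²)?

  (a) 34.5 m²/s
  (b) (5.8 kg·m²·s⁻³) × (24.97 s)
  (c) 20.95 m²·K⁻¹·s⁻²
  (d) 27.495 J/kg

Reference: [s⁻²] · [m²] = m²·s⁻².
Each option:
  (a) m²·s⁻¹
  (b) [kg·m²·s⁻³] · [s] = kg·m²·s⁻²
  (c) m²·s⁻²·K⁻¹
  (d) J·kg⁻¹ = N·m·kg⁻¹ = m²·s⁻²  ← same
Only (d) matches m²·s⁻².

(d)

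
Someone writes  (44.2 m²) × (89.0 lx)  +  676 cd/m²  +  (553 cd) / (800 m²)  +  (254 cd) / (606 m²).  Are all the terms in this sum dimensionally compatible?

No

In SI base units:
  (44.2 m²) × (89.0 lx):  [m²] · [m⁻²·cd] = cd
  676 cd/m²:  cd·m⁻² = m⁻²·cd
  (553 cd) / (800 m²):  [cd] / [m²] = m⁻²·cd
  (254 cd) / (606 m²):  [cd] / [m²] = m⁻²·cd
The terms do not share a single dimension (cd vs m⁻²·cd).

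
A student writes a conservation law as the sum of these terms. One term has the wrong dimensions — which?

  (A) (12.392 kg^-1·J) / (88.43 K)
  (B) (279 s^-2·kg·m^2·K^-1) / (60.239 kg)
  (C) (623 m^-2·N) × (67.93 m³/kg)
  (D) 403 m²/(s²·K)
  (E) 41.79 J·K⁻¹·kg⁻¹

Reduce each to base SI dimensions:
  (A) [m²·s⁻²] / [K] = m²·s⁻²·K⁻¹
  (B) [kg·m²·s⁻²·K⁻¹] / [kg] = m²·s⁻²·K⁻¹
  (C) [kg·m⁻¹·s⁻²] · [kg⁻¹·m³] = m²·s⁻²
  (D) m²·s⁻²·K⁻¹
  (E) J·kg⁻¹·K⁻¹ = N·m·kg⁻¹·K⁻¹ = m²·s⁻²·K⁻¹
All reduce to m²·s⁻²·K⁻¹ except (C), which is m²·s⁻².

(C)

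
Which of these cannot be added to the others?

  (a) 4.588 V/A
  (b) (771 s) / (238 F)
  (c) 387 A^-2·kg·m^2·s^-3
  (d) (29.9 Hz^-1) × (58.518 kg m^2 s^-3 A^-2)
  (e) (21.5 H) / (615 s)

Dimensions:
  (a) V·A⁻¹ = J·C⁻¹·A⁻¹ = kg·m²·s⁻³·A⁻²
  (b) [s] / [kg⁻¹·m⁻²·s⁴·A²] = kg·m²·s⁻³·A⁻²
  (c) kg·m²·s⁻³·A⁻²
  (d) [s] · [kg·m²·s⁻³·A⁻²] = kg·m²·s⁻²·A⁻²
  (e) [kg·m²·s⁻²·A⁻²] / [s] = kg·m²·s⁻³·A⁻²
All reduce to kg·m²·s⁻³·A⁻² except (d), which is kg·m²·s⁻²·A⁻².

(d)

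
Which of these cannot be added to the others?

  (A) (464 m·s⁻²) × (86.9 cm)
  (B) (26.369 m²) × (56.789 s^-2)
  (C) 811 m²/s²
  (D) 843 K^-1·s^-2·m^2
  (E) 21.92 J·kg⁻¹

(D)

Dimensions:
  (A) [m·s⁻²] · [m] = m²·s⁻²
  (B) [m²] · [s⁻²] = m²·s⁻²
  (C) m²·s⁻²
  (D) m²·s⁻²·K⁻¹
  (E) J·kg⁻¹ = N·m·kg⁻¹ = m²·s⁻²
All reduce to m²·s⁻² except (D), which is m²·s⁻²·K⁻¹.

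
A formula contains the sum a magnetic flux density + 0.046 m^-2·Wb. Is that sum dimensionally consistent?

Yes

Work out the base dimensions of each:
  a magnetic flux density:  [magnetic flux density] = kg·s⁻²·A⁻¹
  0.046 m^-2·Wb:  Wb·m⁻² = V·s·m⁻² = kg·s⁻²·A⁻¹
Both are kg·s⁻²·A⁻¹, so they have the same dimensions and can be added.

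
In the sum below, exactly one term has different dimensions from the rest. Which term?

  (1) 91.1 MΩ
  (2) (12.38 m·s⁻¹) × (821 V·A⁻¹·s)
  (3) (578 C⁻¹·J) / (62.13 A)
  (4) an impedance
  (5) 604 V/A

(2)

Dimensions:
  (1) Ω = V·A⁻¹ = kg·m²·s⁻³·A⁻²
  (2) [m·s⁻¹] · [kg·m²·s⁻²·A⁻²] = kg·m³·s⁻³·A⁻²
  (3) [kg·m²·s⁻³·A⁻¹] / [A] = kg·m²·s⁻³·A⁻²
  (4) [impedance] = kg·m²·s⁻³·A⁻²
  (5) V·A⁻¹ = J·C⁻¹·A⁻¹ = kg·m²·s⁻³·A⁻²
All reduce to kg·m²·s⁻³·A⁻² except (2), which is kg·m³·s⁻³·A⁻².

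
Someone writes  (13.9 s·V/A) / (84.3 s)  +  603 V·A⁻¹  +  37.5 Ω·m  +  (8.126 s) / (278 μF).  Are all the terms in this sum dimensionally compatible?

Dimensions:
  (13.9 s·V/A) / (84.3 s):  [kg·m²·s⁻²·A⁻²] / [s] = kg·m²·s⁻³·A⁻²
  603 V·A⁻¹:  V·A⁻¹ = J·C⁻¹·A⁻¹ = kg·m²·s⁻³·A⁻²
  37.5 Ω·m:  Ω·m = V·A⁻¹·m = kg·m³·s⁻³·A⁻²
  (8.126 s) / (278 μF):  [s] / [kg⁻¹·m⁻²·s⁴·A²] = kg·m²·s⁻³·A⁻²
The terms do not share a single dimension (kg·m²·s⁻³·A⁻² vs kg·m³·s⁻³·A⁻²).

No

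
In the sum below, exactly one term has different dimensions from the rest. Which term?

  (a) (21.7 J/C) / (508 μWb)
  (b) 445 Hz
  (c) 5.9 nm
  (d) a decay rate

(c)

Dimensions:
  (a) [kg·m²·s⁻³·A⁻¹] / [kg·m²·s⁻²·A⁻¹] = s⁻¹
  (b) Hz = s⁻¹
  (c) m
  (d) [decay rate] = s⁻¹
All reduce to s⁻¹ except (c), which is m.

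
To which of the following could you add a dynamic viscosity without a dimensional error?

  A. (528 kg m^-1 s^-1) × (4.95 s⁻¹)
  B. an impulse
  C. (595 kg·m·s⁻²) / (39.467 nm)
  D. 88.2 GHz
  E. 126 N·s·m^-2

Reference: [dynamic viscosity] = kg·m⁻¹·s⁻¹.
Each option:
  A. [kg·m⁻¹·s⁻¹] · [s⁻¹] = kg·m⁻¹·s⁻²
  B. [impulse] = kg·m·s⁻¹
  C. [kg·m·s⁻²] / [m] = kg·s⁻²
  D. Hz = s⁻¹
  E. N·s·m⁻² = kg·m·s⁻²·s·m⁻² = kg·m⁻¹·s⁻¹  ← same
Only E. matches kg·m⁻¹·s⁻¹.

E.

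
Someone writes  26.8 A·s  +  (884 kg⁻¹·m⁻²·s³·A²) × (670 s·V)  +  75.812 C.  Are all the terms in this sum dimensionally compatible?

In SI base units:
  26.8 A·s:  A·s = s·A
  (884 kg⁻¹·m⁻²·s³·A²) × (670 s·V):  [kg⁻¹·m⁻²·s³·A²] · [kg·m²·s⁻²·A⁻¹] = s·A
  75.812 C:  C = s·A
Every term reduces to s·A.

Yes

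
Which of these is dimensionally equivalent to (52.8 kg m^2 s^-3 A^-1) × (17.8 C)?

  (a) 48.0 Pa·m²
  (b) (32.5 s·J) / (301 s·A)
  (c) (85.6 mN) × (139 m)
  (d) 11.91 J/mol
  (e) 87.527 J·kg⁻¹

(c)

Reference: [kg·m²·s⁻³·A⁻¹] · [s·A] = kg·m²·s⁻².
Each option:
  (a) Pa·m² = N·m⁻²·m² = kg·m·s⁻²
  (b) [kg·m²·s⁻¹] / [s·A] = kg·m²·s⁻²·A⁻¹
  (c) [kg·m·s⁻²] · [m] = kg·m²·s⁻²  ← same
  (d) J·mol⁻¹ = N·m·mol⁻¹ = kg·m²·s⁻²·mol⁻¹
  (e) J·kg⁻¹ = N·m·kg⁻¹ = m²·s⁻²
Only (c) matches kg·m²·s⁻².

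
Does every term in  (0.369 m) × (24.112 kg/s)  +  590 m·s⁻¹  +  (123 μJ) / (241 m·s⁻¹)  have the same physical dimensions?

No

Dimensions:
  (0.369 m) × (24.112 kg/s):  [m] · [kg·s⁻¹] = kg·m·s⁻¹
  590 m·s⁻¹:  m·s⁻¹
  (123 μJ) / (241 m·s⁻¹):  [kg·m²·s⁻²] / [m·s⁻¹] = kg·m·s⁻¹
The terms do not share a single dimension (kg·m·s⁻¹ vs m·s⁻¹).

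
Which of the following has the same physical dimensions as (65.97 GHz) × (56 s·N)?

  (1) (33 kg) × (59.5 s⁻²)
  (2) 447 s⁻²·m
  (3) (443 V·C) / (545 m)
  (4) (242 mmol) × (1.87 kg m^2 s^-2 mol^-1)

Reference: [s⁻¹] · [kg·m·s⁻¹] = kg·m·s⁻².
Each option:
  (1) [kg] · [s⁻²] = kg·s⁻²
  (2) m·s⁻²
  (3) [kg·m²·s⁻²] / [m] = kg·m·s⁻²  ← same
  (4) [mol] · [kg·m²·s⁻²·mol⁻¹] = kg·m²·s⁻²
Only (3) matches kg·m·s⁻².

(3)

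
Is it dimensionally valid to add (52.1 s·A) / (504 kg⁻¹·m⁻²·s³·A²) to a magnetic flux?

Dimensions:
  (52.1 s·A) / (504 kg⁻¹·m⁻²·s³·A²):  [s·A] / [kg⁻¹·m⁻²·s³·A²] = kg·m²·s⁻²·A⁻¹
  a magnetic flux:  [magnetic flux] = kg·m²·s⁻²·A⁻¹
Both are kg·m²·s⁻²·A⁻¹, so they have the same dimensions and can be added.

Yes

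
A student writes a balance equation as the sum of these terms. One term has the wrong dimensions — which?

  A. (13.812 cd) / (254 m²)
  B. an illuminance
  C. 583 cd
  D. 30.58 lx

C.

In SI base units:
  A. [cd] / [m²] = m⁻²·cd
  B. [illuminance] = m⁻²·cd
  C. cd
  D. lx = lm·m⁻² = m⁻²·cd
All reduce to m⁻²·cd except C., which is cd.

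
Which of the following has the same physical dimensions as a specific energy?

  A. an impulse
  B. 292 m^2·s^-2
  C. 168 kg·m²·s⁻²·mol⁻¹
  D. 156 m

B.

Reference: [specific energy] = m²·s⁻².
Each option:
  A. [impulse] = kg·m·s⁻¹
  B. m²·s⁻²  ← same
  C. kg·m²·s⁻²·mol⁻¹
  D. m
Only B. matches m²·s⁻².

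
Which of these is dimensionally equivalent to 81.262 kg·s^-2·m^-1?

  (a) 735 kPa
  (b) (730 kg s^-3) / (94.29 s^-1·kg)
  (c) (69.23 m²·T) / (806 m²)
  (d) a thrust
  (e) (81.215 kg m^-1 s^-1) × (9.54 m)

(a)

Reference: kg·m⁻¹·s⁻².
Each option:
  (a) Pa = N·m⁻² = kg·m⁻¹·s⁻²  ← same
  (b) [kg·s⁻³] / [kg·s⁻¹] = s⁻²
  (c) [kg·m²·s⁻²·A⁻¹] / [m²] = kg·s⁻²·A⁻¹
  (d) [thrust] = kg·m·s⁻²
  (e) [kg·m⁻¹·s⁻¹] · [m] = kg·s⁻¹
Only (a) matches kg·m⁻¹·s⁻².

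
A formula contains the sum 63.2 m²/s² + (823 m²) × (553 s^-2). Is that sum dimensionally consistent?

Yes

Expand each in SI base units:
  63.2 m²/s²:  m²·s⁻²
  (823 m²) × (553 s^-2):  [m²] · [s⁻²] = m²·s⁻²
Both are m²·s⁻², so they have the same dimensions and can be added.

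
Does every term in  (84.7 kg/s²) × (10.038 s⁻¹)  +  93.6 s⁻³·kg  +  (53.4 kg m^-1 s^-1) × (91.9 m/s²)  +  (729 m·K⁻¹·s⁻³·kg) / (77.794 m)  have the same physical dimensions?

No

Expand each in SI base units:
  (84.7 kg/s²) × (10.038 s⁻¹):  [kg·s⁻²] · [s⁻¹] = kg·s⁻³
  93.6 s⁻³·kg:  kg·s⁻³
  (53.4 kg m^-1 s^-1) × (91.9 m/s²):  [kg·m⁻¹·s⁻¹] · [m·s⁻²] = kg·s⁻³
  (729 m·K⁻¹·s⁻³·kg) / (77.794 m):  [kg·m·s⁻³·K⁻¹] / [m] = kg·s⁻³·K⁻¹
The terms do not share a single dimension (kg·s⁻³ vs kg·s⁻³·K⁻¹).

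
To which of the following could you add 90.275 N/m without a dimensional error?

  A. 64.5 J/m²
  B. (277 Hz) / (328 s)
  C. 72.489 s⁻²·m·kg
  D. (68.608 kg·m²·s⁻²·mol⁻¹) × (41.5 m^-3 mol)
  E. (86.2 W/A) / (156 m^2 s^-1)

Reference: N·m⁻¹ = kg·m·s⁻²·m⁻¹ = kg·s⁻².
Each option:
  A. J·m⁻² = N·m·m⁻² = kg·s⁻²  ← same
  B. [s⁻¹] / [s] = s⁻²
  C. kg·m·s⁻²
  D. [kg·m²·s⁻²·mol⁻¹] · [m⁻³·mol] = kg·m⁻¹·s⁻²
  E. [kg·m²·s⁻³·A⁻¹] / [m²·s⁻¹] = kg·s⁻²·A⁻¹
Only A. matches kg·s⁻².

A.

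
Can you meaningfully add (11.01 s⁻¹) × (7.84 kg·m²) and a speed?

Dimensions:
  (11.01 s⁻¹) × (7.84 kg·m²):  [s⁻¹] · [kg·m²] = kg·m²·s⁻¹
  a speed:  [speed] = m·s⁻¹
kg·m²·s⁻¹ ≠ m·s⁻¹, so they cannot be added.

No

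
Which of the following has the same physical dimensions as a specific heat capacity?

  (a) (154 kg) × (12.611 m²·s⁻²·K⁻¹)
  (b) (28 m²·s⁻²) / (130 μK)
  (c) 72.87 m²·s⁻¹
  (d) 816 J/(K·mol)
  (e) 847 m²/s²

(b)

Reference: [specific heat capacity] = m²·s⁻²·K⁻¹.
Each option:
  (a) [kg] · [m²·s⁻²·K⁻¹] = kg·m²·s⁻²·K⁻¹
  (b) [m²·s⁻²] / [K] = m²·s⁻²·K⁻¹  ← same
  (c) m²·s⁻¹
  (d) J·mol⁻¹·K⁻¹ = N·m·mol⁻¹·K⁻¹ = kg·m²·s⁻²·K⁻¹·mol⁻¹
  (e) m²·s⁻²
Only (b) matches m²·s⁻²·K⁻¹.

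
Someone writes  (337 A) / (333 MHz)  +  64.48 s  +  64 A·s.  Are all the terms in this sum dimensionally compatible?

Dimensions:
  (337 A) / (333 MHz):  [A] / [s⁻¹] = s·A
  64.48 s:  s
  64 A·s:  A·s = s·A
The terms do not share a single dimension (s vs s·A).

No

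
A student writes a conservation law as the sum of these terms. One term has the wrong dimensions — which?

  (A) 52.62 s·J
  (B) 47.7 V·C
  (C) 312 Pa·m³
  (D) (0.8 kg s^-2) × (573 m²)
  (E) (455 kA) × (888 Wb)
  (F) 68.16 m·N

(A)

Expand each in SI base units:
  (A) J·s = N·m·s = kg·m²·s⁻¹
  (B) C·V = s·A·J·C⁻¹ = kg·m²·s⁻²
  (C) Pa·m³ = N·m⁻²·m³ = kg·m²·s⁻²
  (D) [kg·s⁻²] · [m²] = kg·m²·s⁻²
  (E) [A] · [kg·m²·s⁻²·A⁻¹] = kg·m²·s⁻²
  (F) N·m = kg·m·s⁻²·m = kg·m²·s⁻²
All reduce to kg·m²·s⁻² except (A), which is kg·m²·s⁻¹.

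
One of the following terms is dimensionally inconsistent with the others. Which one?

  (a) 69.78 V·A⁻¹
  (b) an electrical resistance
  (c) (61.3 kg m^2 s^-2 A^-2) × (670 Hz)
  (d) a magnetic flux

Work out the base dimensions of each:
  (a) V·A⁻¹ = J·C⁻¹·A⁻¹ = kg·m²·s⁻³·A⁻²
  (b) [electrical resistance] = kg·m²·s⁻³·A⁻²
  (c) [kg·m²·s⁻²·A⁻²] · [s⁻¹] = kg·m²·s⁻³·A⁻²
  (d) [magnetic flux] = kg·m²·s⁻²·A⁻¹
All reduce to kg·m²·s⁻³·A⁻² except (d), which is kg·m²·s⁻²·A⁻¹.

(d)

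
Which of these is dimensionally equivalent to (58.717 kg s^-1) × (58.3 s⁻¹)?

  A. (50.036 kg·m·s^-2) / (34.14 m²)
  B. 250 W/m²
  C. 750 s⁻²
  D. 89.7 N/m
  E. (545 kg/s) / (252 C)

Reference: [kg·s⁻¹] · [s⁻¹] = kg·s⁻².
Each option:
  A. [kg·m·s⁻²] / [m²] = kg·m⁻¹·s⁻²
  B. W·m⁻² = J·s⁻¹·m⁻² = kg·s⁻³
  C. s⁻²
  D. N·m⁻¹ = kg·m·s⁻²·m⁻¹ = kg·s⁻²  ← same
  E. [kg·s⁻¹] / [s·A] = kg·s⁻²·A⁻¹
Only D. matches kg·s⁻².

D.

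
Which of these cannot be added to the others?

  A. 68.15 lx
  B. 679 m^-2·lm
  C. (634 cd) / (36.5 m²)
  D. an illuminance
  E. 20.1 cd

Reduce each to base SI dimensions:
  A. lx = lm·m⁻² = m⁻²·cd
  B. lm·m⁻² = cd·m⁻² = m⁻²·cd
  C. [cd] / [m²] = m⁻²·cd
  D. [illuminance] = m⁻²·cd
  E. cd
All reduce to m⁻²·cd except E., which is cd.

E.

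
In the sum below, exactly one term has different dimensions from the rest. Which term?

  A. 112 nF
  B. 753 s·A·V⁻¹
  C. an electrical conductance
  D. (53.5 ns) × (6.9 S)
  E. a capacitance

C.

In SI base units:
  A. F = C·V⁻¹ = kg⁻¹·m⁻²·s⁴·A²
  B. A·s·V⁻¹ = A·s·(J·C⁻¹)⁻¹ = kg⁻¹·m⁻²·s⁴·A²
  C. [electrical conductance] = kg⁻¹·m⁻²·s³·A²
  D. [s] · [kg⁻¹·m⁻²·s³·A²] = kg⁻¹·m⁻²·s⁴·A²
  E. [capacitance] = kg⁻¹·m⁻²·s⁴·A²
All reduce to kg⁻¹·m⁻²·s⁴·A² except C., which is kg⁻¹·m⁻²·s³·A².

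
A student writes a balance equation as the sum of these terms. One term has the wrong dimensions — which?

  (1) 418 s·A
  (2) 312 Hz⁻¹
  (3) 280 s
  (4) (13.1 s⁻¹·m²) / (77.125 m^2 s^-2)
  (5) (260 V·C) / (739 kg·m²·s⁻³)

(1)

Expand each in SI base units:
  (1) A·s = s·A
  (2) Hz⁻¹ = (s⁻¹)⁻¹ = s
  (3) s
  (4) [m²·s⁻¹] / [m²·s⁻²] = s
  (5) [kg·m²·s⁻²] / [kg·m²·s⁻³] = s
All reduce to s except (1), which is s·A.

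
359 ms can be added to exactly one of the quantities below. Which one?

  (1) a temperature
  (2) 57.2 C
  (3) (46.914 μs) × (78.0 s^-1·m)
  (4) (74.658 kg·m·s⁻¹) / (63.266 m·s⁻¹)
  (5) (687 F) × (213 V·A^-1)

Reference: s.
Each option:
  (1) [temperature] = K
  (2) C = s·A
  (3) [s] · [m·s⁻¹] = m
  (4) [kg·m·s⁻¹] / [m·s⁻¹] = kg
  (5) [kg⁻¹·m⁻²·s⁴·A²] · [kg·m²·s⁻³·A⁻²] = s  ← same
Only (5) matches s.

(5)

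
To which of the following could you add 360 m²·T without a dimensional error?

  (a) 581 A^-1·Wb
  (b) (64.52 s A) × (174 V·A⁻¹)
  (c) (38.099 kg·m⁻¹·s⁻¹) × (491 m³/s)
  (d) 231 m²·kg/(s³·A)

Reference: T·m² = Wb·m⁻²·m² = kg·m²·s⁻²·A⁻¹.
Each option:
  (a) Wb·A⁻¹ = V·s·A⁻¹ = kg·m²·s⁻²·A⁻²
  (b) [s·A] · [kg·m²·s⁻³·A⁻²] = kg·m²·s⁻²·A⁻¹  ← same
  (c) [kg·m⁻¹·s⁻¹] · [m³·s⁻¹] = kg·m²·s⁻²
  (d) kg·m²·s⁻³·A⁻¹
Only (b) matches kg·m²·s⁻²·A⁻¹.

(b)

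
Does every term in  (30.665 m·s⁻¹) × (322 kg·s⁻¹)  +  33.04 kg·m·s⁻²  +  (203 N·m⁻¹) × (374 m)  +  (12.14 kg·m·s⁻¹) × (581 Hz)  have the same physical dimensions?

Work out the base dimensions of each:
  (30.665 m·s⁻¹) × (322 kg·s⁻¹):  [m·s⁻¹] · [kg·s⁻¹] = kg·m·s⁻²
  33.04 kg·m·s⁻²:  kg·m·s⁻²
  (203 N·m⁻¹) × (374 m):  [kg·s⁻²] · [m] = kg·m·s⁻²
  (12.14 kg·m·s⁻¹) × (581 Hz):  [kg·m·s⁻¹] · [s⁻¹] = kg·m·s⁻²
Every term reduces to kg·m·s⁻².

Yes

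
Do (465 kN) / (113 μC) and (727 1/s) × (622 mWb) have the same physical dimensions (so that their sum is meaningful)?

No

Reduce each to base SI dimensions:
  (465 kN) / (113 μC):  [kg·m·s⁻²] / [s·A] = kg·m·s⁻³·A⁻¹
  (727 1/s) × (622 mWb):  [s⁻¹] · [kg·m²·s⁻²·A⁻¹] = kg·m²·s⁻³·A⁻¹
kg·m·s⁻³·A⁻¹ ≠ kg·m²·s⁻³·A⁻¹, so they cannot be added.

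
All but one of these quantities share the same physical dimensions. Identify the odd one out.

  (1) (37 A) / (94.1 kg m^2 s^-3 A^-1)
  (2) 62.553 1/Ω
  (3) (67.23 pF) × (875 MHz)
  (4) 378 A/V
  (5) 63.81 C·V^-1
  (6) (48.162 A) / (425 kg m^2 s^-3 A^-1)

(5)

Reduce each to base SI dimensions:
  (1) [A] / [kg·m²·s⁻³·A⁻¹] = kg⁻¹·m⁻²·s³·A²
  (2) Ω⁻¹ = (V·A⁻¹)⁻¹ = kg⁻¹·m⁻²·s³·A²
  (3) [kg⁻¹·m⁻²·s⁴·A²] · [s⁻¹] = kg⁻¹·m⁻²·s³·A²
  (4) A·V⁻¹ = A·(J·C⁻¹)⁻¹ = kg⁻¹·m⁻²·s³·A²
  (5) C·V⁻¹ = s·A·(J·C⁻¹)⁻¹ = kg⁻¹·m⁻²·s⁴·A²
  (6) [A] / [kg·m²·s⁻³·A⁻¹] = kg⁻¹·m⁻²·s³·A²
All reduce to kg⁻¹·m⁻²·s³·A² except (5), which is kg⁻¹·m⁻²·s⁴·A².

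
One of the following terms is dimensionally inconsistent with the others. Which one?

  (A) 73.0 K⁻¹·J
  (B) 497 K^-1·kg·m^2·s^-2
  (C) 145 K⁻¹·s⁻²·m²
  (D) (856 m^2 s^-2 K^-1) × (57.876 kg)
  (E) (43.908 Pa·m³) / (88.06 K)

Expand each in SI base units:
  (A) J·K⁻¹ = N·m·K⁻¹ = kg·m²·s⁻²·K⁻¹
  (B) kg·m²·s⁻²·K⁻¹
  (C) m²·s⁻²·K⁻¹
  (D) [m²·s⁻²·K⁻¹] · [kg] = kg·m²·s⁻²·K⁻¹
  (E) [kg·m²·s⁻²] / [K] = kg·m²·s⁻²·K⁻¹
All reduce to kg·m²·s⁻²·K⁻¹ except (C), which is m²·s⁻²·K⁻¹.

(C)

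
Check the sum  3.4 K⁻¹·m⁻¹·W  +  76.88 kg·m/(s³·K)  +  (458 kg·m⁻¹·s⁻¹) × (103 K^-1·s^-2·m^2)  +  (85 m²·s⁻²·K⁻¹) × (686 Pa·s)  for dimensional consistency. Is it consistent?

Dimensions:
  3.4 K⁻¹·m⁻¹·W:  W·m⁻¹·K⁻¹ = J·s⁻¹·m⁻¹·K⁻¹ = kg·m·s⁻³·K⁻¹
  76.88 kg·m/(s³·K):  kg·m·s⁻³·K⁻¹
  (458 kg·m⁻¹·s⁻¹) × (103 K^-1·s^-2·m^2):  [kg·m⁻¹·s⁻¹] · [m²·s⁻²·K⁻¹] = kg·m·s⁻³·K⁻¹
  (85 m²·s⁻²·K⁻¹) × (686 Pa·s):  [m²·s⁻²·K⁻¹] · [kg·m⁻¹·s⁻¹] = kg·m·s⁻³·K⁻¹
Every term reduces to kg·m·s⁻³·K⁻¹.

Yes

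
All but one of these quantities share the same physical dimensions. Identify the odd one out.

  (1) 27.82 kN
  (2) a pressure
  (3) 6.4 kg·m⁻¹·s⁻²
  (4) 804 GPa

(1)

In SI base units:
  (1) N = kg·m·s⁻²
  (2) [pressure] = kg·m⁻¹·s⁻²
  (3) kg·m⁻¹·s⁻²
  (4) Pa = N·m⁻² = kg·m⁻¹·s⁻²
All reduce to kg·m⁻¹·s⁻² except (1), which is kg·m·s⁻².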